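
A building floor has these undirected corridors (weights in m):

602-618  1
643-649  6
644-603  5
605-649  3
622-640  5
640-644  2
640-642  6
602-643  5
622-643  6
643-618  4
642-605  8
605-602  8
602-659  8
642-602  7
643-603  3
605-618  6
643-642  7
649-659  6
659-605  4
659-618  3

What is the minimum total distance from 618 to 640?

14 m

Candidate routes:
618–602–642–640: 1+7+6 = 14
618–602–643–603–644–640: 1+5+3+5+2 = 16
618–643–622–640: 4+6+5 = 15
Cheapest is 618–602–642–640 at 14 m.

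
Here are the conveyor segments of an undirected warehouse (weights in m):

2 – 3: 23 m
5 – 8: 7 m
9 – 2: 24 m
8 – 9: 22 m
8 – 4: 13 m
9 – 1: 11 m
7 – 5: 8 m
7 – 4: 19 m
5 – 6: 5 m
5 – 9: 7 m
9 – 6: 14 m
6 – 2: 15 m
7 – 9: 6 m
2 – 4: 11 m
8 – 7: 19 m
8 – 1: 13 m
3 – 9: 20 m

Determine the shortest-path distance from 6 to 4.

Enumerating some paths:
6 - 5 - 8 - 4: 5+7+13 = 25
6 - 2 - 4: 15+11 = 26
Cheapest is 6 - 5 - 8 - 4 at 25 m.

25 m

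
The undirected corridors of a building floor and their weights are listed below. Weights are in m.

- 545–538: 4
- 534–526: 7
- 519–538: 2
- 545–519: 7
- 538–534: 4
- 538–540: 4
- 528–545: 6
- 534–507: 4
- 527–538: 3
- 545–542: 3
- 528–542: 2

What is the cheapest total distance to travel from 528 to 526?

Shortest distances from 528:
528: 0
542: 2  (via 528)
545: 5  (via 542)
538: 9  (via 545)
519: 11  (via 538)
527: 12  (via 538)
540: 13  (via 538)
534: 13  (via 538)
507: 17  (via 534)
526: 20  (via 534)
Shortest route: 528 → 542 → 545 → 538 → 534 → 526 = 20 m.

20 m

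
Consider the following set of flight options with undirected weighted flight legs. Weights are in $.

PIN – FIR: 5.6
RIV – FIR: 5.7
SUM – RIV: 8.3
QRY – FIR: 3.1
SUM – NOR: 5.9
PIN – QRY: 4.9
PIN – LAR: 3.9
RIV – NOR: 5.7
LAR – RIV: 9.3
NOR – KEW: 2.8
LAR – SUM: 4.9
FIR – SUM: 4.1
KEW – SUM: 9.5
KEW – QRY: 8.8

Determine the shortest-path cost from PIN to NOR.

$14.7

Compare a few routes:
PIN - LAR - SUM - NOR: 3.9+4.9+5.9 = 14.7
PIN - FIR - SUM - NOR: 5.6+4.1+5.9 = 15.6
The minimum is $14.7 via PIN - LAR - SUM - NOR.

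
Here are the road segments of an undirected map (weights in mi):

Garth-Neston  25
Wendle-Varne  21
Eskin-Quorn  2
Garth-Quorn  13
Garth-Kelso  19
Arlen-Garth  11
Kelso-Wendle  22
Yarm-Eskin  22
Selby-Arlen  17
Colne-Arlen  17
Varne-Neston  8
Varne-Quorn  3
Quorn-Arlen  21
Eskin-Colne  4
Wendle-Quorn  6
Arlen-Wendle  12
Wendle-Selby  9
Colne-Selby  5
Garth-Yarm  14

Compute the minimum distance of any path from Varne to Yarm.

Compare a few routes:
Varne–Quorn–Garth–Yarm: 3+13+14 = 30
Varne–Quorn–Eskin–Yarm: 3+2+22 = 27
Cheapest is Varne–Quorn–Eskin–Yarm at 27 mi.

27 mi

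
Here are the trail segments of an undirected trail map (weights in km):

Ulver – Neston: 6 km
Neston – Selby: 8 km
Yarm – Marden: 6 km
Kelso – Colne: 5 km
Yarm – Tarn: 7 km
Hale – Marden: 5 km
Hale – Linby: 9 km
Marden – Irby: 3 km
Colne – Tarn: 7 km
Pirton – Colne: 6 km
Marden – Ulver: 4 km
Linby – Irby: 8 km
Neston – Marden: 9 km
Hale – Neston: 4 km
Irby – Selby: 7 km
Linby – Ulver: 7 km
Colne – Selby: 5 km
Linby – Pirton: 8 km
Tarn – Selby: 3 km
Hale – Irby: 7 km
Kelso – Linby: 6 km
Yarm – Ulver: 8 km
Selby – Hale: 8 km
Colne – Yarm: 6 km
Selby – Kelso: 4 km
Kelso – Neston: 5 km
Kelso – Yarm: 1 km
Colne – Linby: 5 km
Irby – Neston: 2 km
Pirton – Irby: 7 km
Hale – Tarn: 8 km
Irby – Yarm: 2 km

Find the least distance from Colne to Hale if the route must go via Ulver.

Best Colne to Ulver: Colne → Linby → Ulver costing 12
Best Ulver to Hale: Ulver → Marden → Hale costing 9
Total via Ulver: 12 + 9 = 21 km.

21 km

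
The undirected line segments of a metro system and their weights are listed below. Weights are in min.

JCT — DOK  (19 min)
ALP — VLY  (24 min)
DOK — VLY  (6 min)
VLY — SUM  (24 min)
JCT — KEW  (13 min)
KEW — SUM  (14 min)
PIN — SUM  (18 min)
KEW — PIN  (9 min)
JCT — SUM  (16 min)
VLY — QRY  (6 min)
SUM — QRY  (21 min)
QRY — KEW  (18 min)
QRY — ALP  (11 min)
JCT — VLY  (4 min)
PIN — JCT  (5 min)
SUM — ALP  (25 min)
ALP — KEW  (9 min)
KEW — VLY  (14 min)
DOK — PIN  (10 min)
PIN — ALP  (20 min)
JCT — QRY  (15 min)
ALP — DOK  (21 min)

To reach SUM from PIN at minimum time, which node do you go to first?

Candidate routes:
PIN–SUM: 18 = 18
PIN–JCT–SUM: 5+16 = 21
Cheapest is PIN–SUM at 18 min.
So from PIN the first move is to SUM.

SUM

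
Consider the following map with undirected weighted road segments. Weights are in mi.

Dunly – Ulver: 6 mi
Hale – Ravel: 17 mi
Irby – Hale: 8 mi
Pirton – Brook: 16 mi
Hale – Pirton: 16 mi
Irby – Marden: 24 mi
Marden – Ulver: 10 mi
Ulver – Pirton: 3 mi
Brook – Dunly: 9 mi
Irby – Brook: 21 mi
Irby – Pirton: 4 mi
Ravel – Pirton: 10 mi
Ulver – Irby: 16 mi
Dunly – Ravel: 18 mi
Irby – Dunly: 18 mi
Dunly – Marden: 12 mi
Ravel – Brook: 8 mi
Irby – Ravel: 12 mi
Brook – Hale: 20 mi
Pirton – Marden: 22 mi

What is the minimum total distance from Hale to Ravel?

17 mi

Shortest distances from Hale:
Hale: 0
Irby: 8  (via Hale)
Pirton: 12  (via Irby)
Ulver: 15  (via Pirton)
Ravel: 17  (via Hale)
Shortest route: Hale–Ravel = 17 mi.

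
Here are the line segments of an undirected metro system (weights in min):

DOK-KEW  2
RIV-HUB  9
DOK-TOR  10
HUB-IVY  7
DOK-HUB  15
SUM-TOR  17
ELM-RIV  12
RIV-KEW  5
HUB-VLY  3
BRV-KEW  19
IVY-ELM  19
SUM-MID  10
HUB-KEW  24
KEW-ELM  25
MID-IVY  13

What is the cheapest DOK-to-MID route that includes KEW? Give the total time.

36 min

Shortest DOK→KEW: DOK–KEW = 2
Best KEW to MID: KEW–RIV–HUB–IVY–MID costing 34
Total via KEW: 2 + 34 = 36 min.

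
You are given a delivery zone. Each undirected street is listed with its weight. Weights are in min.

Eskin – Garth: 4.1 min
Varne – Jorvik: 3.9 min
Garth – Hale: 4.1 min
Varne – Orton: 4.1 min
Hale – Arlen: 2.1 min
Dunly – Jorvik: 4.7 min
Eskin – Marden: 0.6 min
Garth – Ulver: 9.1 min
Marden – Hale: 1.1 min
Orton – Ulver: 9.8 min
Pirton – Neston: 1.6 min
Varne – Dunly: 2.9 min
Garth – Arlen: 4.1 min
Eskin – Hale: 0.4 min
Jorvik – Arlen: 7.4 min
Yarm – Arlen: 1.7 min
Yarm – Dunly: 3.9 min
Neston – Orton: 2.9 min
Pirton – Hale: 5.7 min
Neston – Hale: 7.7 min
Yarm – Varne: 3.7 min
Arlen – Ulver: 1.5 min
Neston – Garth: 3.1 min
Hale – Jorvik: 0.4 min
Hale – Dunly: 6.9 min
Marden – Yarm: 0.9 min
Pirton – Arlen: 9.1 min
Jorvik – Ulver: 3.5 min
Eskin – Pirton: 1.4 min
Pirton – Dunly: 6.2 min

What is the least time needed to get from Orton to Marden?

6.5 min

Settle nodes by increasing distance from Orton:
Orton: 0
Neston: 2.9  (via Orton)
Varne: 4.1  (via Orton)
Pirton: 4.5  (via Neston)
Eskin: 5.9  (via Pirton)
Garth: 6  (via Neston)
Hale: 6.3  (via Eskin)
Marden: 6.5  (via Eskin)
Shortest route: Orton–Neston–Pirton–Eskin–Marden = 6.5 min.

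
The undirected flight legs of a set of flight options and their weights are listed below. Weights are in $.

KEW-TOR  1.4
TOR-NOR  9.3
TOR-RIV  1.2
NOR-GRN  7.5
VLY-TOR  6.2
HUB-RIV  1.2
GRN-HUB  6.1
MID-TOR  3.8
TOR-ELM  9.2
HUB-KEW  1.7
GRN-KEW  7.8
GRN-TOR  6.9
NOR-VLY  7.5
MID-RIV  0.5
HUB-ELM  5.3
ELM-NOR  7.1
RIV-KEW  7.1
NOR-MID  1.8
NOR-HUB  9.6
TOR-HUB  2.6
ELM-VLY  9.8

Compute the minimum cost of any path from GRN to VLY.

Settle nodes by increasing distance from GRN:
GRN: 0
HUB: 6.1  (via GRN)
TOR: 6.9  (via GRN)
RIV: 7.3  (via HUB)
NOR: 7.5  (via GRN)
KEW: 7.8  (via GRN)
MID: 7.8  (via RIV)
ELM: 11.4  (via HUB)
VLY: 13.1  (via TOR)
Shortest route: GRN → TOR → VLY = $13.1.

$13.1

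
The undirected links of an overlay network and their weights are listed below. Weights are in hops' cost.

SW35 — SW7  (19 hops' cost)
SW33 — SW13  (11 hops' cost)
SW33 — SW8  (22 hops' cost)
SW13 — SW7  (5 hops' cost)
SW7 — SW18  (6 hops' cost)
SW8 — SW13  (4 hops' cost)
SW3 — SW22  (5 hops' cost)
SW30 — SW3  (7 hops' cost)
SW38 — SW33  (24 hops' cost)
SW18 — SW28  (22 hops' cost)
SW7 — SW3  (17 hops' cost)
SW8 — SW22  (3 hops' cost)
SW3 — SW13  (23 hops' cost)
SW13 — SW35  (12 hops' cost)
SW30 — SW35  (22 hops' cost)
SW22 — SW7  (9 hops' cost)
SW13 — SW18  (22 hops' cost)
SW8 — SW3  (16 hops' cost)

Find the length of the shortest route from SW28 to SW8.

Candidate routes:
SW28 → SW18 → SW7 → SW13 → SW8: 22+6+5+4 = 37
SW28 → SW18 → SW13 → SW8: 22+22+4 = 48
SW28 → SW18 → SW7 → SW3 → SW22 → SW8: 22+6+17+5+3 = 53
SW28 → SW18 → SW7 → SW22 → SW8: 22+6+9+3 = 40
Cheapest is SW28 → SW18 → SW7 → SW13 → SW8 at 37 hops' cost.

37 hops' cost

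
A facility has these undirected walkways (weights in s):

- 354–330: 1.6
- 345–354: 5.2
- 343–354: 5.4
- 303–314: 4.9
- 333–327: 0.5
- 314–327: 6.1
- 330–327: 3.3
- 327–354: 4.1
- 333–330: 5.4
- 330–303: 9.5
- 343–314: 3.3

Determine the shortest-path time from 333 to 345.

9.8 s

Candidate routes:
333 - 327 - 330 - 354 - 345: 0.5+3.3+1.6+5.2 = 10.6
333 - 327 - 354 - 345: 0.5+4.1+5.2 = 9.8
The minimum is 9.8 s via 333 - 327 - 354 - 345.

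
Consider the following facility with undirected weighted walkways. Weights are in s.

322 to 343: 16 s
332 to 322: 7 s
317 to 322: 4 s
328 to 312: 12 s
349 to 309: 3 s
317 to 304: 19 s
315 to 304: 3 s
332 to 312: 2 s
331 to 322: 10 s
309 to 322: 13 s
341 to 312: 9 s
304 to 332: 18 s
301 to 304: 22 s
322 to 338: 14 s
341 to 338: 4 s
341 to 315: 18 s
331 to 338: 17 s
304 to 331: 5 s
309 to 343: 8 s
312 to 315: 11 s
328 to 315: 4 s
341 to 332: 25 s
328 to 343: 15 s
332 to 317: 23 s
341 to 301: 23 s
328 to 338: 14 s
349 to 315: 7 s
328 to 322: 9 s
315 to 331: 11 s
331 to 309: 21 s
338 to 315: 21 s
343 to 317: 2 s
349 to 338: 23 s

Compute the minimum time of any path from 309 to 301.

Enumerating some paths:
309–331–304–301: 21+5+22 = 48
309–349–315–304–301: 3+7+3+22 = 35
Cheapest is 309–349–315–304–301 at 35 s.

35 s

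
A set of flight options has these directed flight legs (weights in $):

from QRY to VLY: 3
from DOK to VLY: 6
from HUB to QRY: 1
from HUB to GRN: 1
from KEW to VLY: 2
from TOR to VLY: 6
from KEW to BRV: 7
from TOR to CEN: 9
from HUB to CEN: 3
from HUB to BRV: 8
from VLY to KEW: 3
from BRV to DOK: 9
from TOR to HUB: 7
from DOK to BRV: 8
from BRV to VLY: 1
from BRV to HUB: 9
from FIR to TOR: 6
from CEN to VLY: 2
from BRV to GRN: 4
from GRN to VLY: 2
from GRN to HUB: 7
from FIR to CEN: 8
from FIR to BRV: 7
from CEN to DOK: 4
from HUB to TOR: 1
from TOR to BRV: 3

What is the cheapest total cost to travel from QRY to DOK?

$22

Compare a few routes:
QRY - VLY - KEW - BRV - HUB - CEN - DOK: 3+3+7+9+3+4 = 29
QRY - VLY - KEW - BRV - DOK: 3+3+7+9 = 22
Cheapest is QRY - VLY - KEW - BRV - DOK at $22.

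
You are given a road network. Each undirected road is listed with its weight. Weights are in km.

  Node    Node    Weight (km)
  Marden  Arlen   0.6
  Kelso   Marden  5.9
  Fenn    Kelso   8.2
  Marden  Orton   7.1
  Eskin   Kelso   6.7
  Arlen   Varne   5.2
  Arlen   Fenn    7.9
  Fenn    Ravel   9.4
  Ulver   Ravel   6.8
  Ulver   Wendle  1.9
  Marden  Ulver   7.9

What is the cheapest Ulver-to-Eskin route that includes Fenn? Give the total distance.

Best Ulver to Fenn: Ulver → Ravel → Fenn costing 16.2
Best Fenn to Eskin: Fenn → Kelso → Eskin costing 14.9
Total via Fenn: 16.2 + 14.9 = 31.1 km.

31.1 km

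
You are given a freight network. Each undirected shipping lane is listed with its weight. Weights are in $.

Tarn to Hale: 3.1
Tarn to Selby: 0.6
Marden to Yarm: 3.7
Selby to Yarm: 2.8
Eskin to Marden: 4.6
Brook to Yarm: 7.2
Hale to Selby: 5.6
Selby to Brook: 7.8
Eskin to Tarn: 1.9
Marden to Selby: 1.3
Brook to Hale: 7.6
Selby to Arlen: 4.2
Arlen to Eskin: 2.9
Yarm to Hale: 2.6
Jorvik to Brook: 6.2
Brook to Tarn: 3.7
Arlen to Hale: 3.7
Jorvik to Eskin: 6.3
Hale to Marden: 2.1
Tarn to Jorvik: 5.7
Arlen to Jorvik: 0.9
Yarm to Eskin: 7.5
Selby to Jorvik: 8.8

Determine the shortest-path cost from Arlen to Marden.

Settle nodes by increasing distance from Arlen:
Arlen: 0
Jorvik: 0.9  (via Arlen)
Eskin: 2.9  (via Arlen)
Hale: 3.7  (via Arlen)
Selby: 4.2  (via Arlen)
Tarn: 4.8  (via Eskin)
Marden: 5.5  (via Selby)
Shortest route: Arlen → Selby → Marden = $5.5.

$5.5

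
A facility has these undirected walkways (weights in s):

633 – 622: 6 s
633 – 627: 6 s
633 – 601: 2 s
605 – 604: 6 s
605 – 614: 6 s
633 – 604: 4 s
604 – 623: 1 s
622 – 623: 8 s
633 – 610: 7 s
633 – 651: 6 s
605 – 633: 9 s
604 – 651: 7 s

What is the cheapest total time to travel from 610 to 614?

Settle nodes by increasing distance from 610:
610: 0
633: 7  (via 610)
601: 9  (via 633)
604: 11  (via 633)
623: 12  (via 604)
651: 13  (via 633)
622: 13  (via 633)
627: 13  (via 633)
605: 16  (via 633)
614: 22  (via 605)
Shortest route: 610–633–605–614 = 22 s.

22 s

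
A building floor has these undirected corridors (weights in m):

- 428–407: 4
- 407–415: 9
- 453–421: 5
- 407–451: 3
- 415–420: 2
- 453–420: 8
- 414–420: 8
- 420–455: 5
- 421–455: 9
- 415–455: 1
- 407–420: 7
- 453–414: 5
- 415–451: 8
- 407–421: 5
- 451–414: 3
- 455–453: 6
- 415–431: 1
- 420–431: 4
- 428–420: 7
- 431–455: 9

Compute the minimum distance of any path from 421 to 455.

9 m

Shortest distances from 421:
421: 0
407: 5  (via 421)
453: 5  (via 421)
451: 8  (via 407)
455: 9  (via 421)
Shortest route: 421–455 = 9 m.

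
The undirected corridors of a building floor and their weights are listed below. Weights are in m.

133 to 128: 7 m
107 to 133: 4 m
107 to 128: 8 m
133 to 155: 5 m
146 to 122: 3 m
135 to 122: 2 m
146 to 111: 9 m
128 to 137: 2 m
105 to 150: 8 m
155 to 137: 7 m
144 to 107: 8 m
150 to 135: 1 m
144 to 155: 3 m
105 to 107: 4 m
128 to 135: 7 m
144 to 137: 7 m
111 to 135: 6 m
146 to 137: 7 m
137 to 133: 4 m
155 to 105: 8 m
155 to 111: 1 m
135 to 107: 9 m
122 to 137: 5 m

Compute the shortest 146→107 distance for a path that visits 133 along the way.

15 m

Best 146 to 133: 146 → 137 → 133 costing 11
Shortest 133→107: 133 → 107 = 4
Total via 133: 11 + 4 = 15 m.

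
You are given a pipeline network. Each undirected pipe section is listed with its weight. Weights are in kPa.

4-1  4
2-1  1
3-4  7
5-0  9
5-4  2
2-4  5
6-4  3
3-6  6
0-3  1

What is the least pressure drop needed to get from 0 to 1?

12 kPa

Compare a few routes:
0 → 3 → 4 → 2 → 1: 1+7+5+1 = 14
0 → 3 → 4 → 1: 1+7+4 = 12
0 → 3 → 6 → 4 → 1: 1+6+3+4 = 14
Cheapest is 0 → 3 → 4 → 1 at 12 kPa.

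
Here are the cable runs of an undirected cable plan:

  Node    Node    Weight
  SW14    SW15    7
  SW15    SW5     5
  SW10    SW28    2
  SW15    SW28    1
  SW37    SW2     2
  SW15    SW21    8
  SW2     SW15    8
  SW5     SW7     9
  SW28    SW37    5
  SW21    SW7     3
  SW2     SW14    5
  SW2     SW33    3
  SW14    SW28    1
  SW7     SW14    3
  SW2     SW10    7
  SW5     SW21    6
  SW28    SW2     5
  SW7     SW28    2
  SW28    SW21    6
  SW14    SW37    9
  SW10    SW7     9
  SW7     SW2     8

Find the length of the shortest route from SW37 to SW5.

11

Compare a few routes:
SW37–SW2–SW15–SW5: 2+8+5 = 15
SW37–SW28–SW15–SW5: 5+1+5 = 11
SW37–SW2–SW14–SW28–SW15–SW5: 2+5+1+1+5 = 14
SW37–SW2–SW28–SW15–SW5: 2+5+1+5 = 13
The minimum is 11 via SW37–SW28–SW15–SW5.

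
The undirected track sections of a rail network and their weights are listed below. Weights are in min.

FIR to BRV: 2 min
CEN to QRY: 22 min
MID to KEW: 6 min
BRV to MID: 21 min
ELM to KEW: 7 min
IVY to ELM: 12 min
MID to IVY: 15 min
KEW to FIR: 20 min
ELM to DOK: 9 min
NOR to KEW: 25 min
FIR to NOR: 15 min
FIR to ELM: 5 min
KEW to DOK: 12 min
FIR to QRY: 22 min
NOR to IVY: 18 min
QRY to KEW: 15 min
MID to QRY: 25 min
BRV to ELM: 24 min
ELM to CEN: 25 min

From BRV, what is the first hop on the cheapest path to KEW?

FIR

Enumerating some paths:
BRV → FIR → ELM → KEW: 2+5+7 = 14
BRV → FIR → KEW: 2+20 = 22
The minimum is 14 min via BRV → FIR → ELM → KEW.
So from BRV the first move is to FIR.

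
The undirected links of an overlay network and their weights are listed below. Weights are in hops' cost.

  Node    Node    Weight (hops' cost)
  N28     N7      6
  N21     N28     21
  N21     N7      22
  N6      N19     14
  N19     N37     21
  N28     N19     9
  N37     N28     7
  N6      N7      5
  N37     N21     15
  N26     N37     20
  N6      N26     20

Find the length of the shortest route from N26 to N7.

Candidate routes:
N26 → N6 → N7: 20+5 = 25
N26 → N37 → N28 → N7: 20+7+6 = 33
N26 → N6 → N19 → N28 → N7: 20+14+9+6 = 49
The minimum is 25 hops' cost via N26 → N6 → N7.

25 hops' cost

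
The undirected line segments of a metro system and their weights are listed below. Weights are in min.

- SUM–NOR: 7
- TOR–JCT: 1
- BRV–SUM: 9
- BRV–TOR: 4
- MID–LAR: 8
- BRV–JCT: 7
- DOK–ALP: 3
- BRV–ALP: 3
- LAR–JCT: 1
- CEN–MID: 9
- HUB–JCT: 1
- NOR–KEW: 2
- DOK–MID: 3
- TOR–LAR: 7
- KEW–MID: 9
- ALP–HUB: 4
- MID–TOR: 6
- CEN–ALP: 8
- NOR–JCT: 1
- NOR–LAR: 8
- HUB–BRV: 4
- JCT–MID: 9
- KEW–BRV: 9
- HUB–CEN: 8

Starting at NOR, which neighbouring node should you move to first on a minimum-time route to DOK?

JCT

Candidate routes:
NOR → JCT → TOR → BRV → ALP → DOK: 1+1+4+3+3 = 12
NOR → JCT → HUB → BRV → ALP → DOK: 1+1+4+3+3 = 12
NOR → JCT → HUB → ALP → DOK: 1+1+4+3 = 9
NOR → JCT → TOR → MID → DOK: 1+1+6+3 = 11
Cheapest is NOR → JCT → HUB → ALP → DOK at 9 min.
So from NOR the first move is to JCT.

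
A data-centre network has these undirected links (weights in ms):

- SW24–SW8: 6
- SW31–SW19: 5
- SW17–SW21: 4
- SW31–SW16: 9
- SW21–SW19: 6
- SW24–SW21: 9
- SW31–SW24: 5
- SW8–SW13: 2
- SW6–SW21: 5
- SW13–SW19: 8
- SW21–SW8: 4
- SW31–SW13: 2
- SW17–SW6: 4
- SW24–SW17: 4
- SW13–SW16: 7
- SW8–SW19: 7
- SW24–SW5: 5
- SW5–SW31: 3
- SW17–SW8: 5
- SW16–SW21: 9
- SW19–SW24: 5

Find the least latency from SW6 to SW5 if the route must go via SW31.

Best SW6 to SW31: SW6–SW17–SW24–SW31 costing 13
Best SW31 to SW5: SW31–SW5 costing 3
Total via SW31: 13 + 3 = 16 ms.

16 ms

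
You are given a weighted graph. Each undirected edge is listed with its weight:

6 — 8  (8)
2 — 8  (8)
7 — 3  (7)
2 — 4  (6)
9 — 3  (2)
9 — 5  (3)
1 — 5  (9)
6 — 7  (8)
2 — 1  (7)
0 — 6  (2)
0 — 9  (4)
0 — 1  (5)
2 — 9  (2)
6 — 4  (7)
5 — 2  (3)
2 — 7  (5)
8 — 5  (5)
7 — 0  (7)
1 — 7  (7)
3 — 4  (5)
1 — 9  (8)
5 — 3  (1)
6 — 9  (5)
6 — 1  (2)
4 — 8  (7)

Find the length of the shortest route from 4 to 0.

9

Compare a few routes:
4–3–9–0: 5+2+4 = 11
4–2–9–0: 6+2+4 = 12
4–6–0: 7+2 = 9
Cheapest is 4–6–0 at 9.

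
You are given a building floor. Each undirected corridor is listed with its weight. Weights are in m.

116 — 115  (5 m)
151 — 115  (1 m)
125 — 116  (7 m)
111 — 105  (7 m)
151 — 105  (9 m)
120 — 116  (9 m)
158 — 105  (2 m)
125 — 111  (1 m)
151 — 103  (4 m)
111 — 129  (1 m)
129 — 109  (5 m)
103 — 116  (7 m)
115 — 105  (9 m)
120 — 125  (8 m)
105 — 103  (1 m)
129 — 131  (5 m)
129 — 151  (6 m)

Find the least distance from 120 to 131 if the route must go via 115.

Best 120 to 115: 120–116–115 costing 14
Shortest 115→131: 115–151–129–131 = 12
Total via 115: 14 + 12 = 26 m.

26 m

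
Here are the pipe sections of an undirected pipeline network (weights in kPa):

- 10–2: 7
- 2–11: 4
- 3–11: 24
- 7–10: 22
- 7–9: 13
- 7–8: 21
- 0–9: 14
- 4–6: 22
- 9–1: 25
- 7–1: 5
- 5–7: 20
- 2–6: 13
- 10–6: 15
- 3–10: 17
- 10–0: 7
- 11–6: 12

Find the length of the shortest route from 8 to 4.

Settle nodes by increasing distance from 8:
8: 0
7: 21  (via 8)
1: 26  (via 7)
9: 34  (via 7)
5: 41  (via 7)
10: 43  (via 7)
0: 48  (via 9)
2: 50  (via 10)
11: 54  (via 2)
6: 58  (via 10)
3: 60  (via 10)
4: 80  (via 6)
Shortest route: 8–7–10–6–4 = 80 kPa.

80 kPa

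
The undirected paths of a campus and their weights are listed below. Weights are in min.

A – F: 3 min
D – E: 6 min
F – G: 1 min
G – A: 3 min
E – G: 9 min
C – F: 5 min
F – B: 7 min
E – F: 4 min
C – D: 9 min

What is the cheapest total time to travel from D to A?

Settle nodes by increasing distance from D:
D: 0
E: 6  (via D)
C: 9  (via D)
F: 10  (via E)
G: 11  (via F)
A: 13  (via F)
Shortest route: D → E → F → A = 13 min.

13 min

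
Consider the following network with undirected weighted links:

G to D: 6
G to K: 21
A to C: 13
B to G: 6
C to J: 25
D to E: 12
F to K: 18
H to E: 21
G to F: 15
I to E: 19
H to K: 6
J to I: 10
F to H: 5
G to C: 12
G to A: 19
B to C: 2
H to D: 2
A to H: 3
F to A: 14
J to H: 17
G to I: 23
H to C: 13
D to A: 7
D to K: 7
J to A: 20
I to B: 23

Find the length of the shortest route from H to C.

Running Dijkstra from H:
H: 0
D: 2  (via H)
A: 3  (via H)
F: 5  (via H)
K: 6  (via H)
G: 8  (via D)
C: 13  (via H)
Shortest route: H → C = 13.

13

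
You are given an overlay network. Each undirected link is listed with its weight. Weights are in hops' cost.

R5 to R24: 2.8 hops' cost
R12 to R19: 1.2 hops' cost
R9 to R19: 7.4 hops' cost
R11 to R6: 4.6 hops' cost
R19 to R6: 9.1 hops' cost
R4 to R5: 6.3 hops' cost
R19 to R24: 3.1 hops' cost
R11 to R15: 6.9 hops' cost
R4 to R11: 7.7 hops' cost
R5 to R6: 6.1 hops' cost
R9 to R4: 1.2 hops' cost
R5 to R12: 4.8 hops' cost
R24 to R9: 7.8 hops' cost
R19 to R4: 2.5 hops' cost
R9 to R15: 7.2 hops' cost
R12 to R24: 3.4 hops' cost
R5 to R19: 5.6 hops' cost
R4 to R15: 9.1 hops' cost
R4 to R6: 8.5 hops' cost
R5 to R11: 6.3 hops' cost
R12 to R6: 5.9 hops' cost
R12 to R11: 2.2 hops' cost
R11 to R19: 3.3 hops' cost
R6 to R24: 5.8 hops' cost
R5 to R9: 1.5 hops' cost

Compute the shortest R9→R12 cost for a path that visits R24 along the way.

Best R9 to R24: R9 → R5 → R24 costing 4.3
Shortest R24→R12: R24 → R12 = 3.4
Total via R24: 4.3 + 3.4 = 7.7 hops' cost.

7.7 hops' cost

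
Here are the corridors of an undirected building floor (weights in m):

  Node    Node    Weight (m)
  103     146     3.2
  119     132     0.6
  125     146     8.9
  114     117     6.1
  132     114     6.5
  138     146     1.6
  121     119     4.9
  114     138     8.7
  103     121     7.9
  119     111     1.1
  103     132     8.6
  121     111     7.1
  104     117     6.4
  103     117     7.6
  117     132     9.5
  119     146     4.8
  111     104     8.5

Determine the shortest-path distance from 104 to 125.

Running Dijkstra from 104:
104: 0
117: 6.4  (via 104)
111: 8.5  (via 104)
119: 9.6  (via 111)
132: 10.2  (via 119)
114: 12.5  (via 117)
103: 14  (via 117)
146: 14.4  (via 119)
121: 14.5  (via 119)
138: 16  (via 146)
125: 23.3  (via 146)
Shortest route: 104–111–119–146–125 = 23.3 m.

23.3 m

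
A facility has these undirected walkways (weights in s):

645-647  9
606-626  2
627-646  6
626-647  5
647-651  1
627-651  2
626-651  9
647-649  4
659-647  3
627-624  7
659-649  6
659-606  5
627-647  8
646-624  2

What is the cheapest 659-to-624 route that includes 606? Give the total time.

22 s

Shortest 659→606: 659–606 = 5
Shortest 606→624: 606–626–647–651–627–624 = 17
Total via 606: 5 + 17 = 22 s.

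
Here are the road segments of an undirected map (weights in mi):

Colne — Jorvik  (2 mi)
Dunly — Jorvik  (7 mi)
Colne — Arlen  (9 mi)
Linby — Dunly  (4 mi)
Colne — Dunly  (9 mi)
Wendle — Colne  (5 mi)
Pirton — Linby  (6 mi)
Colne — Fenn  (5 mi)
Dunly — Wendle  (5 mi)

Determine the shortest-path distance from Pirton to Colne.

19 mi

Settle nodes by increasing distance from Pirton:
Pirton: 0
Linby: 6  (via Pirton)
Dunly: 10  (via Linby)
Wendle: 15  (via Dunly)
Jorvik: 17  (via Dunly)
Colne: 19  (via Dunly)
Shortest route: Pirton → Linby → Dunly → Colne = 19 mi.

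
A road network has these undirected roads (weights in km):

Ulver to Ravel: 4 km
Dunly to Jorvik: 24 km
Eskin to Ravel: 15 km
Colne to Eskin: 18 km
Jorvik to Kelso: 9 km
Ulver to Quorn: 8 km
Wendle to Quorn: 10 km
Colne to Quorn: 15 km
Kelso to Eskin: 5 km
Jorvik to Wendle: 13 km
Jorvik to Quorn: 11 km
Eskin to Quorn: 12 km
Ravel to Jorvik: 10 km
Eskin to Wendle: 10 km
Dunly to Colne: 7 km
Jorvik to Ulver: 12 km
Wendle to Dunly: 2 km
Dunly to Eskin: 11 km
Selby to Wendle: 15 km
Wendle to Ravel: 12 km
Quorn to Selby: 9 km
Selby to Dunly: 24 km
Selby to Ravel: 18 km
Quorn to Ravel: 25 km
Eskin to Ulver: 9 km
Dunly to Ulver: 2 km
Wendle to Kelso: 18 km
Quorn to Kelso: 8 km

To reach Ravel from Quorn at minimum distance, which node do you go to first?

Enumerating some paths:
Quorn–Ulver–Ravel: 8+4 = 12
Quorn–Jorvik–Ravel: 11+10 = 21
Quorn–Wendle–Dunly–Ulver–Ravel: 10+2+2+4 = 18
Quorn–Wendle–Ravel: 10+12 = 22
The minimum is 12 km via Quorn–Ulver–Ravel.
So from Quorn the first move is to Ulver.

Ulver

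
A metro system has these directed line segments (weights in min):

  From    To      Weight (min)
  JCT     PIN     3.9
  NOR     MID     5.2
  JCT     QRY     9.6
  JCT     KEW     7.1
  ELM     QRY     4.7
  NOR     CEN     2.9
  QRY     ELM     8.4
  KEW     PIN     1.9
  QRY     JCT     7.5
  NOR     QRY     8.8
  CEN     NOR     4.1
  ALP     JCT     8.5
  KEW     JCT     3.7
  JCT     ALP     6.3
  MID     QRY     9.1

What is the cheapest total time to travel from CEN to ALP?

26.7 min

Candidate routes:
CEN → NOR → QRY → JCT → ALP: 4.1+8.8+7.5+6.3 = 26.7
CEN → NOR → MID → QRY → JCT → ALP: 4.1+5.2+9.1+7.5+6.3 = 32.2
The minimum is 26.7 min via CEN → NOR → QRY → JCT → ALP.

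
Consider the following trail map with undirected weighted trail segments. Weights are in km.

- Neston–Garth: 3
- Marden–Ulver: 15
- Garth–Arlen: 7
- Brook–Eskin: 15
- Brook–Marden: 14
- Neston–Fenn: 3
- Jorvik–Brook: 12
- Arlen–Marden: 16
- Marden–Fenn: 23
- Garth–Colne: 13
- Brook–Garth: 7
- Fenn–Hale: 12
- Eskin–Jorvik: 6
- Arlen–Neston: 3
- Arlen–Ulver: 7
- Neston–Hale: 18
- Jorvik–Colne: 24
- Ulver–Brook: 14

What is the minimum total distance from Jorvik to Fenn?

25 km

Enumerating some paths:
Jorvik–Brook–Garth–Arlen–Neston–Fenn: 12+7+7+3+3 = 32
Jorvik–Brook–Garth–Neston–Fenn: 12+7+3+3 = 25
The minimum is 25 km via Jorvik–Brook–Garth–Neston–Fenn.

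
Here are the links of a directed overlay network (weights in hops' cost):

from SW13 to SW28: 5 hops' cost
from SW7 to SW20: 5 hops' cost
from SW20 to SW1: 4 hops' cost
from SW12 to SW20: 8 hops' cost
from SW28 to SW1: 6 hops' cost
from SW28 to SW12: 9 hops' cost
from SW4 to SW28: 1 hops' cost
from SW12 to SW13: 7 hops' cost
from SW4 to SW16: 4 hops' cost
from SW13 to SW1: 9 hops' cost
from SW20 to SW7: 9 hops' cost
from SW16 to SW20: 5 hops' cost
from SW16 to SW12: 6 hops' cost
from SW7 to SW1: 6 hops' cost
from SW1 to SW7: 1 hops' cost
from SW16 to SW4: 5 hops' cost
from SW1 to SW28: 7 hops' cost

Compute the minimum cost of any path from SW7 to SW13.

29 hops' cost

Running Dijkstra from SW7:
SW7: 0
SW20: 5  (via SW7)
SW1: 6  (via SW7)
SW28: 13  (via SW1)
SW12: 22  (via SW28)
SW13: 29  (via SW12)
Shortest route: SW7 → SW1 → SW28 → SW12 → SW13 = 29 hops' cost.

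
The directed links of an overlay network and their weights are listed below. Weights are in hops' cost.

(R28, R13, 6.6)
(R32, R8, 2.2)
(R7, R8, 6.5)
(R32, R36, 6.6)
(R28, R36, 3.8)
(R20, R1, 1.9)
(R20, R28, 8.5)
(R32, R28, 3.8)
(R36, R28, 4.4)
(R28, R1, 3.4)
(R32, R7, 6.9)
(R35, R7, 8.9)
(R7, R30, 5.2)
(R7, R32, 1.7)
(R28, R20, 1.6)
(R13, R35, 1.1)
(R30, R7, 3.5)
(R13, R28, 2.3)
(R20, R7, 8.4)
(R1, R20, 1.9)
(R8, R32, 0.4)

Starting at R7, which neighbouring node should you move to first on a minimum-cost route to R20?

Candidate routes:
R7–R32–R28–R20: 1.7+3.8+1.6 = 7.1
R7–R8–R32–R28–R20: 6.5+0.4+3.8+1.6 = 12.3
R7–R32–R28–R1–R20: 1.7+3.8+3.4+1.9 = 10.8
The minimum is 7.1 hops' cost via R7–R32–R28–R20.
So from R7 the first move is to R32.

R32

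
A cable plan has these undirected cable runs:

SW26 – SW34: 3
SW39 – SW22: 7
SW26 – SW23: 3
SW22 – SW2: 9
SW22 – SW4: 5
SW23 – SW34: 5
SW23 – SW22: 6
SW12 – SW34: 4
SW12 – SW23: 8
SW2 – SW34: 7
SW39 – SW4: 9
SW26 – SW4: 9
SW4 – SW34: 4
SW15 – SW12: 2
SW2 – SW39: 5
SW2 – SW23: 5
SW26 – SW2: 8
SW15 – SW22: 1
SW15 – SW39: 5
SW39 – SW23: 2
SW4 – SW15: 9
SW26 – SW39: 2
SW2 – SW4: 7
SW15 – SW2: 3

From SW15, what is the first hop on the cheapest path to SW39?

SW39

Candidate routes:
SW15–SW39: 5 = 5
SW15–SW22–SW39: 1+7 = 8
The minimum is 5 via SW15–SW39.
So from SW15 the first move is to SW39.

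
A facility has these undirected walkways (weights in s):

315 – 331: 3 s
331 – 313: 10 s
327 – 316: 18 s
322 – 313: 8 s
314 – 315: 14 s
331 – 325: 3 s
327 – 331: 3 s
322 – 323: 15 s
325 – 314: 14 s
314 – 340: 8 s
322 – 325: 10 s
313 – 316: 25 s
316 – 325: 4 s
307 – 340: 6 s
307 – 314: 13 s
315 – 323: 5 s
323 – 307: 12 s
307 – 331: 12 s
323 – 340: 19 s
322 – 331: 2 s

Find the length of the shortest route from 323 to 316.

15 s

Shortest distances from 323:
323: 0
315: 5  (via 323)
331: 8  (via 315)
322: 10  (via 331)
327: 11  (via 331)
325: 11  (via 331)
307: 12  (via 323)
316: 15  (via 325)
Shortest route: 323 → 315 → 331 → 325 → 316 = 15 s.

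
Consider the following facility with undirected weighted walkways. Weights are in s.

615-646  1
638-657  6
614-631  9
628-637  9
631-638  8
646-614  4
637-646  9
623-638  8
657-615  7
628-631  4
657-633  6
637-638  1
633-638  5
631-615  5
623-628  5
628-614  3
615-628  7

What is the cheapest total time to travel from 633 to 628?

15 s

Shortest distances from 633:
633: 0
638: 5  (via 633)
637: 6  (via 638)
657: 6  (via 633)
631: 13  (via 638)
615: 13  (via 657)
623: 13  (via 638)
646: 14  (via 615)
628: 15  (via 637)
Shortest route: 633–638–637–628 = 15 s.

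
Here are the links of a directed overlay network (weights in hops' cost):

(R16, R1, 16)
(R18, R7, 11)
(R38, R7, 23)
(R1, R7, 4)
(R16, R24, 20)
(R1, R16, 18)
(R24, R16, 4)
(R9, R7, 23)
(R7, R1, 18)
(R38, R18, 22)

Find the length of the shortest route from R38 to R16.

59 hops' cost

Settle nodes by increasing distance from R38:
R38: 0
R18: 22  (via R38)
R7: 23  (via R38)
R1: 41  (via R7)
R16: 59  (via R1)
Shortest route: R38 → R7 → R1 → R16 = 59 hops' cost.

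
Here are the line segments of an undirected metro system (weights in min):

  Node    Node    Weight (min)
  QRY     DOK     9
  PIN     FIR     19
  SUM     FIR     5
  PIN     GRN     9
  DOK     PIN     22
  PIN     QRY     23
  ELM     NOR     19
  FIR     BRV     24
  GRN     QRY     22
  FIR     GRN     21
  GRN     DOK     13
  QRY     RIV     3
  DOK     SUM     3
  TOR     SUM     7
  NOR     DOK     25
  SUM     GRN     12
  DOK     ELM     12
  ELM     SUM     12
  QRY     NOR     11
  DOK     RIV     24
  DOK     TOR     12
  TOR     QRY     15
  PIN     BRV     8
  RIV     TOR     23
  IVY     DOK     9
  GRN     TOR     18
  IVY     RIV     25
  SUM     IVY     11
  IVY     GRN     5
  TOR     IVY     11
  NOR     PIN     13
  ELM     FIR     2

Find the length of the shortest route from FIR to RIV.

20 min

Shortest distances from FIR:
FIR: 0
ELM: 2  (via FIR)
SUM: 5  (via FIR)
DOK: 8  (via SUM)
TOR: 12  (via SUM)
IVY: 16  (via SUM)
QRY: 17  (via DOK)
GRN: 17  (via SUM)
PIN: 19  (via FIR)
RIV: 20  (via QRY)
Shortest route: FIR → SUM → DOK → QRY → RIV = 20 min.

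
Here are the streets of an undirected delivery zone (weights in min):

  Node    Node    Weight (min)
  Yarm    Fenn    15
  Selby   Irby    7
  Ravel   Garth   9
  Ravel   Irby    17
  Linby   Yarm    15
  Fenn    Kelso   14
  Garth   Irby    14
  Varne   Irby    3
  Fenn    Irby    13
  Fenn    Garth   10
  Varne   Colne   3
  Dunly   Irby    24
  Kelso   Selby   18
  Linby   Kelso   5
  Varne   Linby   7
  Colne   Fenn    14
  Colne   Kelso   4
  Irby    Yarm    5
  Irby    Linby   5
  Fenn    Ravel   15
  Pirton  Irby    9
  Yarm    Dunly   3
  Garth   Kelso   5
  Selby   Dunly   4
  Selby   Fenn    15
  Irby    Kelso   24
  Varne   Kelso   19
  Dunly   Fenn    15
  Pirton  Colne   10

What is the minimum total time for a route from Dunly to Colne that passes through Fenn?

29 min

Best Dunly to Fenn: Dunly–Fenn costing 15
Best Fenn to Colne: Fenn–Colne costing 14
Total via Fenn: 15 + 14 = 29 min.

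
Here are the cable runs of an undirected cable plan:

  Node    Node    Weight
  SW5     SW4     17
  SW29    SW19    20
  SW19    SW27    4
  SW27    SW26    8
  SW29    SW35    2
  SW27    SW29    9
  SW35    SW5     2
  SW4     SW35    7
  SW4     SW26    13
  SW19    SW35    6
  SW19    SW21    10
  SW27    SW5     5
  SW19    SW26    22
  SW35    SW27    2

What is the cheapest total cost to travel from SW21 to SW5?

18

Shortest distances from SW21:
SW21: 0
SW19: 10  (via SW21)
SW27: 14  (via SW19)
SW35: 16  (via SW19)
SW5: 18  (via SW35)
Shortest route: SW21–SW19–SW35–SW5 = 18.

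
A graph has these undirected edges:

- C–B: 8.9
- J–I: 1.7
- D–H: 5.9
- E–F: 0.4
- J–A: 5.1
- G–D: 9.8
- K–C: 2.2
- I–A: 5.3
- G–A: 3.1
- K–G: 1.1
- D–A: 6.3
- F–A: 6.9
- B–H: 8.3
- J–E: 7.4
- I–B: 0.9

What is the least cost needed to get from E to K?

11.5

Compare a few routes:
E - F - A - G - K: 0.4+6.9+3.1+1.1 = 11.5
E - J - A - G - K: 7.4+5.1+3.1+1.1 = 16.7
The minimum is 11.5 via E - F - A - G - K.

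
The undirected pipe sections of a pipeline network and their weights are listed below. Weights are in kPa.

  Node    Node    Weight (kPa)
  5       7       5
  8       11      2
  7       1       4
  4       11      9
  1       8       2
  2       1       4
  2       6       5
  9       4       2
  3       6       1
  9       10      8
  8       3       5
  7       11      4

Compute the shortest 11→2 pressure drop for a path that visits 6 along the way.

13 kPa

Shortest 11→6: 11–8–3–6 = 8
Best 6 to 2: 6–2 costing 5
Total via 6: 8 + 5 = 13 kPa.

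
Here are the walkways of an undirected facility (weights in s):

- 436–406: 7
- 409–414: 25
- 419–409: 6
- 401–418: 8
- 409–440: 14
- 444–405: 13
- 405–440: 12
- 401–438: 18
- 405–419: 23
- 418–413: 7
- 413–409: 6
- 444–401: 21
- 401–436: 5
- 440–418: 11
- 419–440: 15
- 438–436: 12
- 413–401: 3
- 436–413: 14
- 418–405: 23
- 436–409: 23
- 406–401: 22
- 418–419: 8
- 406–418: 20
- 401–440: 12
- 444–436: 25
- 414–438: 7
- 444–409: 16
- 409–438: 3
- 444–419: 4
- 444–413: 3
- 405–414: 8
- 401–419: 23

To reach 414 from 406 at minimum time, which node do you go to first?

Compare a few routes:
406 → 436 → 413 → 409 → 438 → 414: 7+14+6+3+7 = 37
406 → 436 → 438 → 414: 7+12+7 = 26
406 → 436 → 401 → 413 → 409 → 438 → 414: 7+5+3+6+3+7 = 31
406 → 436 → 401 → 438 → 414: 7+5+18+7 = 37
The minimum is 26 s via 406 → 436 → 438 → 414.
So from 406 the first move is to 436.

436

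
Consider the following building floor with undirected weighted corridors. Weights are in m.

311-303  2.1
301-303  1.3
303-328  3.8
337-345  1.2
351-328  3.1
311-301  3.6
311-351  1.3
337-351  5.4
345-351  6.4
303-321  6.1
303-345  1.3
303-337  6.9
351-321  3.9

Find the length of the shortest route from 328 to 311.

Enumerating some paths:
328–351–311: 3.1+1.3 = 4.4
328–303–311: 3.8+2.1 = 5.9
The minimum is 4.4 m via 328–351–311.

4.4 m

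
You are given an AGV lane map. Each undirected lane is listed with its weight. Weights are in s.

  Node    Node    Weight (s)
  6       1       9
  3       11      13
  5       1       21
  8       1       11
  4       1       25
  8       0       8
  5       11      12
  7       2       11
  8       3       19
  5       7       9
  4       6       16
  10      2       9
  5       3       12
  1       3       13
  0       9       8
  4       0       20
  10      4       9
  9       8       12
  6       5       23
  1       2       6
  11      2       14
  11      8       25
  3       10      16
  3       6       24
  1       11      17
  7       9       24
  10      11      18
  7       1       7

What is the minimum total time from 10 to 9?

Enumerating some paths:
10 - 2 - 1 - 8 - 9: 9+6+11+12 = 38
10 - 4 - 0 - 9: 9+20+8 = 37
10 - 2 - 1 - 8 - 0 - 9: 9+6+11+8+8 = 42
Cheapest is 10 - 4 - 0 - 9 at 37 s.

37 s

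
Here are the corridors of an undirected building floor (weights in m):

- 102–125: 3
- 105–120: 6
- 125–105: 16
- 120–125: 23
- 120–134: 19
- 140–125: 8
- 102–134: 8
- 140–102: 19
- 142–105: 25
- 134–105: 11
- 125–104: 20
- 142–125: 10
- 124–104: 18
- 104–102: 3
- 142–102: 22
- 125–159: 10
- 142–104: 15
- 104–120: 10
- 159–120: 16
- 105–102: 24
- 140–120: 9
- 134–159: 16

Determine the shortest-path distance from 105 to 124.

Shortest distances from 105:
105: 0
120: 6  (via 105)
134: 11  (via 105)
140: 15  (via 120)
125: 16  (via 105)
104: 16  (via 120)
102: 19  (via 134)
159: 22  (via 120)
142: 25  (via 105)
124: 34  (via 104)
Shortest route: 105 → 120 → 104 → 124 = 34 m.

34 m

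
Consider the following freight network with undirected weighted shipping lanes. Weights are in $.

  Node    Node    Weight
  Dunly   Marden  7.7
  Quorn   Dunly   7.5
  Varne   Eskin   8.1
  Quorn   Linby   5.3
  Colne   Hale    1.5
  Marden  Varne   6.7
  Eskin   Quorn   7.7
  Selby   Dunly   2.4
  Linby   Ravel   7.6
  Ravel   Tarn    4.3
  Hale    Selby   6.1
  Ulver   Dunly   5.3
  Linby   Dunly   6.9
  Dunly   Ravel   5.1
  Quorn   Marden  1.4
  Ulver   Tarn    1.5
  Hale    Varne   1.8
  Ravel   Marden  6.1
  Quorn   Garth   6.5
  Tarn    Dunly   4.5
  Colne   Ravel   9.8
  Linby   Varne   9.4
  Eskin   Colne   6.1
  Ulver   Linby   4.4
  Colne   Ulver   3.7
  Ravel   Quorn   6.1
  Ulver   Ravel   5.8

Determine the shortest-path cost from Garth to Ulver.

$16.2

Shortest distances from Garth:
Garth: 0
Quorn: 6.5  (via Garth)
Marden: 7.9  (via Quorn)
Linby: 11.8  (via Quorn)
Ravel: 12.6  (via Quorn)
Dunly: 14  (via Quorn)
Eskin: 14.2  (via Quorn)
Varne: 14.6  (via Marden)
Ulver: 16.2  (via Linby)
Shortest route: Garth → Quorn → Linby → Ulver = $16.2.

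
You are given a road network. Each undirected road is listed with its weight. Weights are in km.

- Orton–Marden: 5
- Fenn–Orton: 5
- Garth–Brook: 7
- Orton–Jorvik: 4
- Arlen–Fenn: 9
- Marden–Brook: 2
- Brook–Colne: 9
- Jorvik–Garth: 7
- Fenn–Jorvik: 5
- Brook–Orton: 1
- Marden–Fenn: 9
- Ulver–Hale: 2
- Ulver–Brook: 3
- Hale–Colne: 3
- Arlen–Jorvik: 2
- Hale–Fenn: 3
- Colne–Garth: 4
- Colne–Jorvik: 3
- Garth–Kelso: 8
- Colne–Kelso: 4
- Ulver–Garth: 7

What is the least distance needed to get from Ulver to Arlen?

10 km

Compare a few routes:
Ulver - Brook - Orton - Jorvik - Arlen: 3+1+4+2 = 10
Ulver - Hale - Fenn - Jorvik - Arlen: 2+3+5+2 = 12
Cheapest is Ulver - Brook - Orton - Jorvik - Arlen at 10 km.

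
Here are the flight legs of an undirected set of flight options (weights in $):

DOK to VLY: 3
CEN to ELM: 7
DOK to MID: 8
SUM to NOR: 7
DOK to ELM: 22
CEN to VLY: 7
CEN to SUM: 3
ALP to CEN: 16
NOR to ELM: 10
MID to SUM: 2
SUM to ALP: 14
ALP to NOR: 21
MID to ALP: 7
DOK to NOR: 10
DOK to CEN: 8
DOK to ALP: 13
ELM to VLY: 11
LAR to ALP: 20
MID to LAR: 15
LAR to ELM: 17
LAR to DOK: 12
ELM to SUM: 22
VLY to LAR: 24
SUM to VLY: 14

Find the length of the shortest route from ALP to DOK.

Compare a few routes:
ALP–MID–DOK: 7+8 = 15
ALP–DOK: 13 = 13
Cheapest is ALP–DOK at $13.

$13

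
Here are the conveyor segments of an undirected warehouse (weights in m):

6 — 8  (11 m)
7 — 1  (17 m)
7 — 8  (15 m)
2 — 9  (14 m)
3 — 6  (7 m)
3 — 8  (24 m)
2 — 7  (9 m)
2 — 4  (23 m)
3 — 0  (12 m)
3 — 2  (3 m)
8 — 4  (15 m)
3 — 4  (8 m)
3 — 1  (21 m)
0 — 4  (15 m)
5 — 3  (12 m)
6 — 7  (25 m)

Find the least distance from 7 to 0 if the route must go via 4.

35 m

Best 7 to 4: 7 → 2 → 3 → 4 costing 20
Shortest 4→0: 4 → 0 = 15
Total via 4: 20 + 15 = 35 m.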